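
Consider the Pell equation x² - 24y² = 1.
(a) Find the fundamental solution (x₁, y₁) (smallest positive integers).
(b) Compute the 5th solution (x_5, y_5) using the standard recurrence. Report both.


Step 1: Find the fundamental solution (x₁, y₁) of x² - 24y² = 1.
  Expand √24 as a continued fraction. a₀ = ⌊√24⌋ = 4; iterate m_{k+1} = d_k·a_k − m_k, d_{k+1} = (24 − m_{k+1}²)/d_k, a_{k+1} = ⌊(a₀ + m_{k+1})/d_{k+1}⌋ (starting m₀ = 0, d₀ = 1), with convergents p_k = a_k·p_{k-1} + p_{k-2}, q_k = a_k·q_{k-1} + q_{k-2} (p₋₁ = 1, q₋₁ = 0):
  k = 0: a₀ = 4; p₀/q₀ = 4/1; p₀² − 24·q₀² = 16 − 24 = -8.
  k = 1: m = 4, d = 8, a = ⌊(4 + 4)/8⌋ = 1; p/q = (1·4 + 1)/(1·1 + 0) = 5/1; p² − 24·q² = 25 − 24 = 1.
  The first convergent with p² − 24·q² = 1 gives the fundamental solution (x₁, y₁) = (5, 1).
Step 2: Apply the recurrence (x_{n+1}, y_{n+1}) = (x₁x_n + 24y₁y_n, x₁y_n + y₁x_n) repeatedly.
  From (x_1, y_1) = (5, 1): x_2 = 5·5 + 24·1·1 = 49; y_2 = 5·1 + 1·5 = 10.
  From (x_2, y_2) = (49, 10): x_3 = 5·49 + 24·1·10 = 485; y_3 = 5·10 + 1·49 = 99.
  From (x_3, y_3) = (485, 99): x_4 = 5·485 + 24·1·99 = 4801; y_4 = 5·99 + 1·485 = 980.
  From (x_4, y_4) = (4801, 980): x_5 = 5·4801 + 24·1·980 = 47525; y_5 = 5·980 + 1·4801 = 9701.
Step 3: Verify x_5² - 24·y_5² = 2258625625 - 2258625624 = 1 (should be 1). ✓

(x_1, y_1) = (5, 1); (x_5, y_5) = (47525, 9701).


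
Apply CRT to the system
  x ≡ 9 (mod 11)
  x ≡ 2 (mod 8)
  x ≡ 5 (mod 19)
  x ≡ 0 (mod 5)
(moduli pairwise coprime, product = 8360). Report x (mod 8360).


Product of moduli M = 11 · 8 · 19 · 5 = 8360.
Merge one congruence at a time:
  Start: x ≡ 9 (mod 11).
  Combine with x ≡ 2 (mod 8); new modulus lcm = 88.
    Write x = 9 + 11·t and substitute into x ≡ 2 (mod 8): 11·t ≡ 2 − 9 = -7 (mod 8).
    Reduce coefficients mod 8: 3·t ≡ 1 (mod 8).
    The inverse of 3 mod 8 is 3 (since 3·3 = 9 = 1·8 + 1), so t ≡ 3·1 = 3 ≡ 3 (mod 8).
    Then x = 9 + 11·3 = 42, valid modulo lcm(11, 8) = 88: x ≡ 42 (mod 88).
  Combine with x ≡ 5 (mod 19); new modulus lcm = 1672.
    Write x = 42 + 88·t and substitute into x ≡ 5 (mod 19): 88·t ≡ 5 − 42 = -37 (mod 19).
    Reduce coefficients mod 19: 12·t ≡ 1 (mod 19).
    The inverse of 12 mod 19 is 8 (since 12·8 = 96 = 5·19 + 1), so t ≡ 8·1 = 8 ≡ 8 (mod 19).
    Then x = 42 + 88·8 = 746, valid modulo lcm(88, 19) = 1672: x ≡ 746 (mod 1672).
  Combine with x ≡ 0 (mod 5); new modulus lcm = 8360.
    Write x = 746 + 1672·t and substitute into x ≡ 0 (mod 5): 1672·t ≡ 0 − 746 = -746 (mod 5).
    Reduce coefficients mod 5: 2·t ≡ 4 (mod 5).
    The inverse of 2 mod 5 is 3 (since 2·3 = 6 = 1·5 + 1), so t ≡ 3·4 = 12 ≡ 2 (mod 5).
    Then x = 746 + 1672·2 = 4090, valid modulo lcm(1672, 5) = 8360: x ≡ 4090 (mod 8360).
Verify against each original: 4090 mod 11 = 9, 4090 mod 8 = 2, 4090 mod 19 = 5, 4090 mod 5 = 0.

x ≡ 4090 (mod 8360).


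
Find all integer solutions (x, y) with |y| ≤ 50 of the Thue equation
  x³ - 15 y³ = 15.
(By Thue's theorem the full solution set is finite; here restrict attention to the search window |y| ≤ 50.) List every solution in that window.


The equation is x³ - 15y³ = 15. For fixed y, x³ = 15·y³ + 15, so a solution requires the RHS to be a perfect cube.
Strategy: iterate y from -50 to 50, compute RHS = 15·y³ + 15, and check whether it is a (positive or negative) perfect cube.
Check small values of y:
  y = 0: RHS = 15 is not a perfect cube.
  y = 1: RHS = 30 is not a perfect cube.
  y = -1: RHS = 0 = (0)³ ⇒ x = 0 works.
  y = 2: RHS = 135 is not a perfect cube.
  y = -2: RHS = -105 is not a perfect cube.
  y = 3: RHS = 420 is not a perfect cube.
  y = -3: RHS = -390 is not a perfect cube.
Continuing the search up to |y| = 50 finds no further solutions beyond those listed.
Collected solutions: (0, -1).

Solutions (with |y| ≤ 50): (0, -1).


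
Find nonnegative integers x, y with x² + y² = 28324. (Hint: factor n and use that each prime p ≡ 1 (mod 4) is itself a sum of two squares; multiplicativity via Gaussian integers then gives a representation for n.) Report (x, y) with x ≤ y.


Step 1: Factor n = 28324 = 2^2 · 73 · 97.
Step 2: Check the mod-4 condition on each prime factor: 2 = 2 (special); 73 ≡ 1 (mod 4), exponent 1; 97 ≡ 1 (mod 4), exponent 1.
All primes ≡ 3 (mod 4) appear to even exponent (or don't appear), so by the two-squares theorem n IS expressible as a sum of two squares.
Step 3: Build a representation. Group n = k² · m with k = 2 and m = 73 · 97 = 7081 (a product of primes ≡ 1 (mod 4)); a representation of m scales to one of n via (k·x)² + (k·y)² = k²(x² + y²). Each prime p ≡ 1 (mod 4) is itself a sum of two squares; find a² by testing p − a² for a perfect square:
  73: 73 − 1² = 72, 73 − 2² = 69, 73 − 3² = 64 = 8² ⇒ 73 = 3² + 8².
  97: 97 − 1² = 96, 97 − 2² = 93, 97 − 3² = 88, 97 − 4² = 81 = 9² ⇒ 97 = 4² + 9².
  Combine using the Brahmagupta–Fibonacci identity (a² + b²)(c² + d²) = (ac − bd)² + (ad + bc)² = (ac + bd)² + (ad − bc)²:
  73 · 97 = 7081: from (3² + 8²)(4² + 9²), take (3·4 − 8·9, 3·9 + 8·4) = (12 − 72, 27 + 32) = (-60, 59); dropping signs (only squares matter) gives (60, 59); check 60² + 59² = 3600 + 3481 = 7081 ✓.
  Scale by k = 2: (2·60, 2·59) = (120, 118).
Step 4: Order so x ≤ y and verify: 118² + 120² = 13924 + 14400 = 28324 = n. ✓

n = 28324 = 118² + 120² (one valid representation with x ≤ y).


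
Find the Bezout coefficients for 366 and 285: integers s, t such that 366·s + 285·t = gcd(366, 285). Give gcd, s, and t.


Euclidean algorithm on (366, 285) — divide until remainder is 0:
  366 = 1 · 285 + 81
  285 = 3 · 81 + 42
  81 = 1 · 42 + 39
  42 = 1 · 39 + 3
  39 = 13 · 3 + 0
gcd(366, 285) = 3.
Track Bezout coefficients alongside the remainders: start with r₀ = 366 = a·1 + b·0 (s = 1, t = 0) and r₁ = 285 = a·0 + b·1 (s = 0, t = 1); each new remainder r_{k+1} = r_{k-1} − q_k·r_k inherits s_{k+1} = s_{k-1} − q_k·s_k, t_{k+1} = t_{k-1} − q_k·t_k, so r_k = a·s_k + b·t_k at every step:
  q = 1: r = 81, s = 1 − 1·0 = 1, t = 0 − 1·1 = -1  (check: 366·1 + 285·(-1) = 81)
  q = 3: r = 42, s = 0 − 3·1 = -3, t = 1 − 3·(-1) = 4  (check: 366·(-3) + 285·4 = 42)
  q = 1: r = 39, s = 1 − 1·(-3) = 4, t = -1 − 1·4 = -5  (check: 366·4 + 285·(-5) = 39)
  q = 1: r = 3, s = -3 − 1·4 = -7, t = 4 − 1·(-5) = 9  (check: 366·(-7) + 285·9 = 3)
The row with r = 3 (the gcd) gives the Bezout coefficients s = -7, t = 9.
Result: 366 · (-7) + 285 · (9) = 3.

gcd(366, 285) = 3; s = -7, t = 9 (check: 366·(-7) + 285·9 = 3).


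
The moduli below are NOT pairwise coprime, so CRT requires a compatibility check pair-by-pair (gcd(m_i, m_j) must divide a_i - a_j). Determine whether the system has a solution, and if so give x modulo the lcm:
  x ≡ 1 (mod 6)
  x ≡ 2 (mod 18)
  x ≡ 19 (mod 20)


Moduli 6, 18, 20 are not pairwise coprime, so CRT works modulo lcm(m_i) when all pairwise compatibility conditions hold.
Pairwise compatibility: gcd(m_i, m_j) must divide a_i - a_j for every pair.
Merge one congruence at a time:
  Start: x ≡ 1 (mod 6).
  Combine with x ≡ 2 (mod 18): gcd(6, 18) = 6, and 2 - 1 = 1 is NOT divisible by 6.
    ⇒ system is inconsistent (no integer solution).

No solution (the system is inconsistent).


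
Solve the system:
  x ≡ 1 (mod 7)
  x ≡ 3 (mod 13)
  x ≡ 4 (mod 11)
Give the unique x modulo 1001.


Moduli 7, 13, 11 are pairwise coprime; by CRT there is a unique solution modulo M = 7 · 13 · 11 = 1001.
Solve pairwise, accumulating the modulus:
  Start with x ≡ 1 (mod 7).
  Combine with x ≡ 3 (mod 13): since gcd(7, 13) = 1, we get a unique residue mod 91.
    Write x = 1 + 7·t and substitute into x ≡ 3 (mod 13): 7·t ≡ 3 − 1 = 2 (mod 13).
    The inverse of 7 mod 13 is 2 (since 7·2 = 14 = 1·13 + 1), so t ≡ 2·2 = 4 ≡ 4 (mod 13).
    Then x = 1 + 7·4 = 29, valid modulo lcm(7, 13) = 91: x ≡ 29 (mod 91).
  Combine with x ≡ 4 (mod 11): since gcd(91, 11) = 1, we get a unique residue mod 1001.
    Write x = 29 + 91·t and substitute into x ≡ 4 (mod 11): 91·t ≡ 4 − 29 = -25 (mod 11).
    Reduce coefficients mod 11: 3·t ≡ 8 (mod 11).
    The inverse of 3 mod 11 is 4 (since 3·4 = 12 = 1·11 + 1), so t ≡ 4·8 = 32 ≡ 10 (mod 11).
    Then x = 29 + 91·10 = 939, valid modulo lcm(91, 11) = 1001: x ≡ 939 (mod 1001).
Verify: 939 mod 7 = 1 ✓, 939 mod 13 = 3 ✓, 939 mod 11 = 4 ✓.

x ≡ 939 (mod 1001).


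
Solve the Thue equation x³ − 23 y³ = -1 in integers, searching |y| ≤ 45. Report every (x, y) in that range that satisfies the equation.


The equation is x³ - 23y³ = -1. For fixed y, x³ = 23·y³ − 1, so a solution requires the RHS to be a perfect cube.
Strategy: iterate y from -45 to 45, compute RHS = 23·y³ − 1, and check whether it is a (positive or negative) perfect cube.
Check small values of y:
  y = 0: RHS = -1 = (-1)³ ⇒ x = -1 works.
  y = 1: RHS = 22 is not a perfect cube.
  y = -1: RHS = -24 is not a perfect cube.
  y = 2: RHS = 183 is not a perfect cube.
  y = -2: RHS = -185 is not a perfect cube.
  y = 3: RHS = 620 is not a perfect cube.
  y = -3: RHS = -622 is not a perfect cube.
Continuing the search up to |y| = 45 finds no further solutions beyond those listed.
Collected solutions: (-1, 0).

Solutions (with |y| ≤ 45): (-1, 0).


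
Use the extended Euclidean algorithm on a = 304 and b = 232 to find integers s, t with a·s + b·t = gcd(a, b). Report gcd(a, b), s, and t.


Euclidean algorithm on (304, 232) — divide until remainder is 0:
  304 = 1 · 232 + 72
  232 = 3 · 72 + 16
  72 = 4 · 16 + 8
  16 = 2 · 8 + 0
gcd(304, 232) = 8.
Track Bezout coefficients alongside the remainders: start with r₀ = 304 = a·1 + b·0 (s = 1, t = 0) and r₁ = 232 = a·0 + b·1 (s = 0, t = 1); each new remainder r_{k+1} = r_{k-1} − q_k·r_k inherits s_{k+1} = s_{k-1} − q_k·s_k, t_{k+1} = t_{k-1} − q_k·t_k, so r_k = a·s_k + b·t_k at every step:
  q = 1: r = 72, s = 1 − 1·0 = 1, t = 0 − 1·1 = -1  (check: 304·1 + 232·(-1) = 72)
  q = 3: r = 16, s = 0 − 3·1 = -3, t = 1 − 3·(-1) = 4  (check: 304·(-3) + 232·4 = 16)
  q = 4: r = 8, s = 1 − 4·(-3) = 13, t = -1 − 4·4 = -17  (check: 304·13 + 232·(-17) = 8)
The row with r = 8 (the gcd) gives the Bezout coefficients s = 13, t = -17.
Result: 304 · (13) + 232 · (-17) = 8.

gcd(304, 232) = 8; s = 13, t = -17 (check: 304·13 + 232·(-17) = 8).


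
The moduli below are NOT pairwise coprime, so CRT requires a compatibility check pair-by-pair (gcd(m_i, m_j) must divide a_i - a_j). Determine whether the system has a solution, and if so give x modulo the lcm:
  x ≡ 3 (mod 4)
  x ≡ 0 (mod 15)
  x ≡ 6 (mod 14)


Moduli 4, 15, 14 are not pairwise coprime, so CRT works modulo lcm(m_i) when all pairwise compatibility conditions hold.
Pairwise compatibility: gcd(m_i, m_j) must divide a_i - a_j for every pair.
Merge one congruence at a time:
  Start: x ≡ 3 (mod 4).
  Combine with x ≡ 0 (mod 15): gcd(4, 15) = 1; 0 - 3 = -3, which IS divisible by 1, so compatible.
    Write x = 3 + 4·t and substitute into x ≡ 0 (mod 15): 4·t ≡ 0 − 3 = -3 (mod 15).
    Reduce coefficients mod 15: 4·t ≡ 12 (mod 15).
    The inverse of 4 mod 15 is 4 (since 4·4 = 16 = 1·15 + 1), so t ≡ 4·12 = 48 ≡ 3 (mod 15).
    Then x = 3 + 4·3 = 15, valid modulo lcm(4, 15) = 60: x ≡ 15 (mod 60).
  Combine with x ≡ 6 (mod 14): gcd(60, 14) = 2, and 6 - 15 = -9 is NOT divisible by 2.
    ⇒ system is inconsistent (no integer solution).

No solution (the system is inconsistent).


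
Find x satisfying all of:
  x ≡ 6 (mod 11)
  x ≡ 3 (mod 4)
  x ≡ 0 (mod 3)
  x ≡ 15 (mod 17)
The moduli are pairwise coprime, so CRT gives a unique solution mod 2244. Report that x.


Product of moduli M = 11 · 4 · 3 · 17 = 2244.
Merge one congruence at a time:
  Start: x ≡ 6 (mod 11).
  Combine with x ≡ 3 (mod 4); new modulus lcm = 44.
    Write x = 6 + 11·t and substitute into x ≡ 3 (mod 4): 11·t ≡ 3 − 6 = -3 (mod 4).
    Reduce coefficients mod 4: 3·t ≡ 1 (mod 4).
    The inverse of 3 mod 4 is 3 (since 3·3 = 9 = 2·4 + 1), so t ≡ 3·1 = 3 ≡ 3 (mod 4).
    Then x = 6 + 11·3 = 39, valid modulo lcm(11, 4) = 44: x ≡ 39 (mod 44).
  Combine with x ≡ 0 (mod 3); new modulus lcm = 132.
    Write x = 39 + 44·t and substitute into x ≡ 0 (mod 3): 44·t ≡ 0 − 39 = -39 (mod 3).
    Reduce coefficients mod 3: 2·t ≡ 0 (mod 3).
    The inverse of 2 mod 3 is 2 (since 2·2 = 4 = 1·3 + 1), so t ≡ 2·0 = 0 ≡ 0 (mod 3).
    Then x = 39 + 44·0 = 39, valid modulo lcm(44, 3) = 132: x ≡ 39 (mod 132).
  Combine with x ≡ 15 (mod 17); new modulus lcm = 2244.
    Write x = 39 + 132·t and substitute into x ≡ 15 (mod 17): 132·t ≡ 15 − 39 = -24 (mod 17).
    Reduce coefficients mod 17: 13·t ≡ 10 (mod 17).
    The inverse of 13 mod 17 is 4 (since 13·4 = 52 = 3·17 + 1), so t ≡ 4·10 = 40 ≡ 6 (mod 17).
    Then x = 39 + 132·6 = 831, valid modulo lcm(132, 17) = 2244: x ≡ 831 (mod 2244).
Verify against each original: 831 mod 11 = 6, 831 mod 4 = 3, 831 mod 3 = 0, 831 mod 17 = 15.

x ≡ 831 (mod 2244).


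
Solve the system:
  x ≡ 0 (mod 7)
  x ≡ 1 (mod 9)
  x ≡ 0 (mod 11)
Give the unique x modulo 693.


Moduli 7, 9, 11 are pairwise coprime; by CRT there is a unique solution modulo M = 7 · 9 · 11 = 693.
Solve pairwise, accumulating the modulus:
  Start with x ≡ 0 (mod 7).
  Combine with x ≡ 1 (mod 9): since gcd(7, 9) = 1, we get a unique residue mod 63.
    Write x = 0 + 7·t and substitute into x ≡ 1 (mod 9): 7·t ≡ 1 − 0 = 1 (mod 9).
    The inverse of 7 mod 9 is 4 (since 7·4 = 28 = 3·9 + 1), so t ≡ 4·1 = 4 ≡ 4 (mod 9).
    Then x = 0 + 7·4 = 28, valid modulo lcm(7, 9) = 63: x ≡ 28 (mod 63).
  Combine with x ≡ 0 (mod 11): since gcd(63, 11) = 1, we get a unique residue mod 693.
    Write x = 28 + 63·t and substitute into x ≡ 0 (mod 11): 63·t ≡ 0 − 28 = -28 (mod 11).
    Reduce coefficients mod 11: 8·t ≡ 5 (mod 11).
    The inverse of 8 mod 11 is 7 (since 8·7 = 56 = 5·11 + 1), so t ≡ 7·5 = 35 ≡ 2 (mod 11).
    Then x = 28 + 63·2 = 154, valid modulo lcm(63, 11) = 693: x ≡ 154 (mod 693).
Verify: 154 mod 7 = 0 ✓, 154 mod 9 = 1 ✓, 154 mod 11 = 0 ✓.

x ≡ 154 (mod 693).


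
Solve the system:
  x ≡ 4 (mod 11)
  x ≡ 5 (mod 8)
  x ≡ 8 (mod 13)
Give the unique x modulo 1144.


Moduli 11, 8, 13 are pairwise coprime; by CRT there is a unique solution modulo M = 11 · 8 · 13 = 1144.
Solve pairwise, accumulating the modulus:
  Start with x ≡ 4 (mod 11).
  Combine with x ≡ 5 (mod 8): since gcd(11, 8) = 1, we get a unique residue mod 88.
    Write x = 4 + 11·t and substitute into x ≡ 5 (mod 8): 11·t ≡ 5 − 4 = 1 (mod 8).
    Reduce coefficients mod 8: 3·t ≡ 1 (mod 8).
    The inverse of 3 mod 8 is 3 (since 3·3 = 9 = 1·8 + 1), so t ≡ 3·1 = 3 ≡ 3 (mod 8).
    Then x = 4 + 11·3 = 37, valid modulo lcm(11, 8) = 88: x ≡ 37 (mod 88).
  Combine with x ≡ 8 (mod 13): since gcd(88, 13) = 1, we get a unique residue mod 1144.
    Write x = 37 + 88·t and substitute into x ≡ 8 (mod 13): 88·t ≡ 8 − 37 = -29 (mod 13).
    Reduce coefficients mod 13: 10·t ≡ 10 (mod 13).
    The inverse of 10 mod 13 is 4 (since 10·4 = 40 = 3·13 + 1), so t ≡ 4·10 = 40 ≡ 1 (mod 13).
    Then x = 37 + 88·1 = 125, valid modulo lcm(88, 13) = 1144: x ≡ 125 (mod 1144).
Verify: 125 mod 11 = 4 ✓, 125 mod 8 = 5 ✓, 125 mod 13 = 8 ✓.

x ≡ 125 (mod 1144).


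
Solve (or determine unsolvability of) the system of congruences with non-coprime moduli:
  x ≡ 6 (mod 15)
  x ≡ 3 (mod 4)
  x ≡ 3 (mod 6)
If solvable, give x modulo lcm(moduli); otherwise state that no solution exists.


Moduli 15, 4, 6 are not pairwise coprime, so CRT works modulo lcm(m_i) when all pairwise compatibility conditions hold.
Pairwise compatibility: gcd(m_i, m_j) must divide a_i - a_j for every pair.
Merge one congruence at a time:
  Start: x ≡ 6 (mod 15).
  Combine with x ≡ 3 (mod 4): gcd(15, 4) = 1; 3 - 6 = -3, which IS divisible by 1, so compatible.
    Write x = 6 + 15·t and substitute into x ≡ 3 (mod 4): 15·t ≡ 3 − 6 = -3 (mod 4).
    Reduce coefficients mod 4: 3·t ≡ 1 (mod 4).
    The inverse of 3 mod 4 is 3 (since 3·3 = 9 = 2·4 + 1), so t ≡ 3·1 = 3 ≡ 3 (mod 4).
    Then x = 6 + 15·3 = 51, valid modulo lcm(15, 4) = 60: x ≡ 51 (mod 60).
  Combine with x ≡ 3 (mod 6): gcd(60, 6) = 6; 3 - 51 = -48, which IS divisible by 6, so compatible.
    Write x = 51 + 60·t and substitute into x ≡ 3 (mod 6): 60·t ≡ 3 − 51 = -48 (mod 6).
    Divide the congruence (and modulus) by g = 6: 10·t ≡ -8 (mod 1).
    Modulo 1 every t works; take t = 0.
    Then x = 51 + 60·0 = 51, valid modulo lcm(60, 6) = 60: x ≡ 51 (mod 60).
Verify: 51 mod 15 = 6, 51 mod 4 = 3, 51 mod 6 = 3.

x ≡ 51 (mod 60).


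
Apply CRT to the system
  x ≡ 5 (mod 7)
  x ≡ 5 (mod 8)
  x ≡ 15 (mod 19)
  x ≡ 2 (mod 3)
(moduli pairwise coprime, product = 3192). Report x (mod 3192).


Product of moduli M = 7 · 8 · 19 · 3 = 3192.
Merge one congruence at a time:
  Start: x ≡ 5 (mod 7).
  Combine with x ≡ 5 (mod 8); new modulus lcm = 56.
    Write x = 5 + 7·t and substitute into x ≡ 5 (mod 8): 7·t ≡ 5 − 5 = 0 (mod 8).
    The inverse of 7 mod 8 is 7 (since 7·7 = 49 = 6·8 + 1), so t ≡ 7·0 = 0 ≡ 0 (mod 8).
    Then x = 5 + 7·0 = 5, valid modulo lcm(7, 8) = 56: x ≡ 5 (mod 56).
  Combine with x ≡ 15 (mod 19); new modulus lcm = 1064.
    Write x = 5 + 56·t and substitute into x ≡ 15 (mod 19): 56·t ≡ 15 − 5 = 10 (mod 19).
    Reduce coefficients mod 19: 18·t ≡ 10 (mod 19).
    The inverse of 18 mod 19 is 18 (since 18·18 = 324 = 17·19 + 1), so t ≡ 18·10 = 180 ≡ 9 (mod 19).
    Then x = 5 + 56·9 = 509, valid modulo lcm(56, 19) = 1064: x ≡ 509 (mod 1064).
  Combine with x ≡ 2 (mod 3); new modulus lcm = 3192.
    Write x = 509 + 1064·t and substitute into x ≡ 2 (mod 3): 1064·t ≡ 2 − 509 = -507 (mod 3).
    Reduce coefficients mod 3: 2·t ≡ 0 (mod 3).
    The inverse of 2 mod 3 is 2 (since 2·2 = 4 = 1·3 + 1), so t ≡ 2·0 = 0 ≡ 0 (mod 3).
    Then x = 509 + 1064·0 = 509, valid modulo lcm(1064, 3) = 3192: x ≡ 509 (mod 3192).
Verify against each original: 509 mod 7 = 5, 509 mod 8 = 5, 509 mod 19 = 15, 509 mod 3 = 2.

x ≡ 509 (mod 3192).


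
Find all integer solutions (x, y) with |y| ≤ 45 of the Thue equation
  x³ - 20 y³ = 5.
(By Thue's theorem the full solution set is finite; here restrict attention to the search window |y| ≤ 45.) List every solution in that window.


The equation is x³ - 20y³ = 5. For fixed y, x³ = 20·y³ + 5, so a solution requires the RHS to be a perfect cube.
Strategy: iterate y from -45 to 45, compute RHS = 20·y³ + 5, and check whether it is a (positive or negative) perfect cube.
Check small values of y:
  y = 0: RHS = 5 is not a perfect cube.
  y = 1: RHS = 25 is not a perfect cube.
  y = -1: RHS = -15 is not a perfect cube.
  y = 2: RHS = 165 is not a perfect cube.
  y = -2: RHS = -155 is not a perfect cube.
  y = 3: RHS = 545 is not a perfect cube.
  y = -3: RHS = -535 is not a perfect cube.
Continuing the search up to |y| = 45 finds no solutions either.
No (x, y) in the scanned range satisfies the equation.

No integer solutions with |y| ≤ 45.


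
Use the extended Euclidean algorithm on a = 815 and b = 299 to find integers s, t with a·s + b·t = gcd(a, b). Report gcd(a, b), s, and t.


Euclidean algorithm on (815, 299) — divide until remainder is 0:
  815 = 2 · 299 + 217
  299 = 1 · 217 + 82
  217 = 2 · 82 + 53
  82 = 1 · 53 + 29
  53 = 1 · 29 + 24
  29 = 1 · 24 + 5
  24 = 4 · 5 + 4
  5 = 1 · 4 + 1
  4 = 4 · 1 + 0
gcd(815, 299) = 1.
Track Bezout coefficients alongside the remainders: start with r₀ = 815 = a·1 + b·0 (s = 1, t = 0) and r₁ = 299 = a·0 + b·1 (s = 0, t = 1); each new remainder r_{k+1} = r_{k-1} − q_k·r_k inherits s_{k+1} = s_{k-1} − q_k·s_k, t_{k+1} = t_{k-1} − q_k·t_k, so r_k = a·s_k + b·t_k at every step:
  q = 2: r = 217, s = 1 − 2·0 = 1, t = 0 − 2·1 = -2  (check: 815·1 + 299·(-2) = 217)
  q = 1: r = 82, s = 0 − 1·1 = -1, t = 1 − 1·(-2) = 3  (check: 815·(-1) + 299·3 = 82)
  q = 2: r = 53, s = 1 − 2·(-1) = 3, t = -2 − 2·3 = -8  (check: 815·3 + 299·(-8) = 53)
  q = 1: r = 29, s = -1 − 1·3 = -4, t = 3 − 1·(-8) = 11  (check: 815·(-4) + 299·11 = 29)
  q = 1: r = 24, s = 3 − 1·(-4) = 7, t = -8 − 1·11 = -19  (check: 815·7 + 299·(-19) = 24)
  q = 1: r = 5, s = -4 − 1·7 = -11, t = 11 − 1·(-19) = 30  (check: 815·(-11) + 299·30 = 5)
  q = 4: r = 4, s = 7 − 4·(-11) = 51, t = -19 − 4·30 = -139  (check: 815·51 + 299·(-139) = 4)
  q = 1: r = 1, s = -11 − 1·51 = -62, t = 30 − 1·(-139) = 169  (check: 815·(-62) + 299·169 = 1)
The row with r = 1 (the gcd) gives the Bezout coefficients s = -62, t = 169.
Result: 815 · (-62) + 299 · (169) = 1.

gcd(815, 299) = 1; s = -62, t = 169 (check: 815·(-62) + 299·169 = 1).


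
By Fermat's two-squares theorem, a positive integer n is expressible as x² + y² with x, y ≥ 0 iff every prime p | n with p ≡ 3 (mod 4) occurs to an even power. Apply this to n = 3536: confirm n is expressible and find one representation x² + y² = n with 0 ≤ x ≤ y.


Step 1: Factor n = 3536 = 2^4 · 13 · 17.
Step 2: Check the mod-4 condition on each prime factor: 2 = 2 (special); 13 ≡ 1 (mod 4), exponent 1; 17 ≡ 1 (mod 4), exponent 1.
All primes ≡ 3 (mod 4) appear to even exponent (or don't appear), so by the two-squares theorem n IS expressible as a sum of two squares.
Step 3: Build a representation. Group n = k² · m with k = 4 and m = 13 · 17 = 221 (a product of primes ≡ 1 (mod 4)); a representation of m scales to one of n via (k·x)² + (k·y)² = k²(x² + y²). Each prime p ≡ 1 (mod 4) is itself a sum of two squares; find a² by testing p − a² for a perfect square:
  13: 13 − 1² = 12, 13 − 2² = 9 = 3² ⇒ 13 = 2² + 3².
  17: 17 − 1² = 16 = 4² ⇒ 17 = 1² + 4².
  Combine using the Brahmagupta–Fibonacci identity (a² + b²)(c² + d²) = (ac − bd)² + (ad + bc)² = (ac + bd)² + (ad − bc)²:
  13 · 17 = 221: from (2² + 3²)(1² + 4²), take (2·1 − 3·4, 2·4 + 3·1) = (2 − 12, 8 + 3) = (-10, 11); dropping signs (only squares matter) gives (10, 11); check 10² + 11² = 100 + 121 = 221 ✓.
  Scale by k = 4: (4·10, 4·11) = (40, 44).
Step 4: Order so x ≤ y and verify: 40² + 44² = 1600 + 1936 = 3536 = n. ✓

n = 3536 = 40² + 44² (one valid representation with x ≤ y).


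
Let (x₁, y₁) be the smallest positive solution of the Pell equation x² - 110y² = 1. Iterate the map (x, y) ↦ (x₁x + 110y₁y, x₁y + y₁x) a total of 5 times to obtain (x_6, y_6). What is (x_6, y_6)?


Step 1: Find the fundamental solution (x₁, y₁) of x² - 110y² = 1.
  Expand √110 as a continued fraction. a₀ = ⌊√110⌋ = 10; iterate m_{k+1} = d_k·a_k − m_k, d_{k+1} = (110 − m_{k+1}²)/d_k, a_{k+1} = ⌊(a₀ + m_{k+1})/d_{k+1}⌋ (starting m₀ = 0, d₀ = 1), with convergents p_k = a_k·p_{k-1} + p_{k-2}, q_k = a_k·q_{k-1} + q_{k-2} (p₋₁ = 1, q₋₁ = 0):
  k = 0: a₀ = 10; p₀/q₀ = 10/1; p₀² − 110·q₀² = 100 − 110 = -10.
  k = 1: m = 10, d = 10, a = ⌊(10 + 10)/10⌋ = 2; p/q = (2·10 + 1)/(2·1 + 0) = 21/2; p² − 110·q² = 441 − 440 = 1.
  The first convergent with p² − 110·q² = 1 gives the fundamental solution (x₁, y₁) = (21, 2).
Step 2: Apply the recurrence (x_{n+1}, y_{n+1}) = (x₁x_n + 110y₁y_n, x₁y_n + y₁x_n) repeatedly.
  From (x_1, y_1) = (21, 2): x_2 = 21·21 + 110·2·2 = 881; y_2 = 21·2 + 2·21 = 84.
  From (x_2, y_2) = (881, 84): x_3 = 21·881 + 110·2·84 = 36981; y_3 = 21·84 + 2·881 = 3526.
  From (x_3, y_3) = (36981, 3526): x_4 = 21·36981 + 110·2·3526 = 1552321; y_4 = 21·3526 + 2·36981 = 148008.
  From (x_4, y_4) = (1552321, 148008): x_5 = 21·1552321 + 110·2·148008 = 65160501; y_5 = 21·148008 + 2·1552321 = 6212810.
  From (x_5, y_5) = (65160501, 6212810): x_6 = 21·65160501 + 110·2·6212810 = 2735188721; y_6 = 21·6212810 + 2·65160501 = 260790012.
Step 3: Verify x_6² - 110·y_6² = 7481257339485615841 - 7481257339485615840 = 1 (should be 1). ✓

(x_1, y_1) = (21, 2); (x_6, y_6) = (2735188721, 260790012).


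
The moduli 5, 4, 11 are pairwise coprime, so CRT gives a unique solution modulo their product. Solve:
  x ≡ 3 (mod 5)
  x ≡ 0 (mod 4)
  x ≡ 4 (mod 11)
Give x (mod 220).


Moduli 5, 4, 11 are pairwise coprime; by CRT there is a unique solution modulo M = 5 · 4 · 11 = 220.
Solve pairwise, accumulating the modulus:
  Start with x ≡ 3 (mod 5).
  Combine with x ≡ 0 (mod 4): since gcd(5, 4) = 1, we get a unique residue mod 20.
    Write x = 3 + 5·t and substitute into x ≡ 0 (mod 4): 5·t ≡ 0 − 3 = -3 (mod 4).
    Reduce coefficients mod 4: 1·t ≡ 1 (mod 4).
    So t ≡ 1 (mod 4).
    Then x = 3 + 5·1 = 8, valid modulo lcm(5, 4) = 20: x ≡ 8 (mod 20).
  Combine with x ≡ 4 (mod 11): since gcd(20, 11) = 1, we get a unique residue mod 220.
    Write x = 8 + 20·t and substitute into x ≡ 4 (mod 11): 20·t ≡ 4 − 8 = -4 (mod 11).
    Reduce coefficients mod 11: 9·t ≡ 7 (mod 11).
    The inverse of 9 mod 11 is 5 (since 9·5 = 45 = 4·11 + 1), so t ≡ 5·7 = 35 ≡ 2 (mod 11).
    Then x = 8 + 20·2 = 48, valid modulo lcm(20, 11) = 220: x ≡ 48 (mod 220).
Verify: 48 mod 5 = 3 ✓, 48 mod 4 = 0 ✓, 48 mod 11 = 4 ✓.

x ≡ 48 (mod 220).


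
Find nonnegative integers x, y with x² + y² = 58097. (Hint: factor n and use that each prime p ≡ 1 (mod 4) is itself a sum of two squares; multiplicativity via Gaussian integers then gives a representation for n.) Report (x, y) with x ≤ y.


Step 1: Factor n = 58097 = 13 · 41 · 109.
Step 2: Check the mod-4 condition on each prime factor: 13 ≡ 1 (mod 4), exponent 1; 41 ≡ 1 (mod 4), exponent 1; 109 ≡ 1 (mod 4), exponent 1.
All primes ≡ 3 (mod 4) appear to even exponent (or don't appear), so by the two-squares theorem n IS expressible as a sum of two squares.
Step 3: Build a representation. Here n = 13 · 41 · 109 is a product of primes ≡ 1 (mod 4). Each prime p ≡ 1 (mod 4) is itself a sum of two squares; find a² by testing p − a² for a perfect square:
  13: 13 − 1² = 12, 13 − 2² = 9 = 3² ⇒ 13 = 2² + 3².
  41: 41 − 1² = 40, 41 − 2² = 37, 41 − 3² = 32, 41 − 4² = 25 = 5² ⇒ 41 = 4² + 5².
  109: 109 − 1² = 108, 109 − 2² = 105, 109 − 3² = 100 = 10² ⇒ 109 = 3² + 10².
  Combine using the Brahmagupta–Fibonacci identity (a² + b²)(c² + d²) = (ac − bd)² + (ad + bc)² = (ac + bd)² + (ad − bc)²:
  13 · 41 = 533: from (2² + 3²)(4² + 5²), take (2·4 − 3·5, 2·5 + 3·4) = (8 − 15, 10 + 12) = (-7, 22); dropping signs (only squares matter) gives (7, 22); check 7² + 22² = 49 + 484 = 533 ✓.
  533 · 109 = 58097: from (7² + 22²)(3² + 10²), take (7·3 − 22·10, 7·10 + 22·3) = (21 − 220, 70 + 66) = (-199, 136); dropping signs (only squares matter) gives (199, 136); check 199² + 136² = 39601 + 18496 = 58097 ✓.
Step 4: Order so x ≤ y and verify: 136² + 199² = 18496 + 39601 = 58097 = n. ✓

n = 58097 = 136² + 199² (one valid representation with x ≤ y).


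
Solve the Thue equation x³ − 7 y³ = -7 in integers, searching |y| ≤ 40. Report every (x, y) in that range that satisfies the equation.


The equation is x³ - 7y³ = -7. For fixed y, x³ = 7·y³ − 7, so a solution requires the RHS to be a perfect cube.
Strategy: iterate y from -40 to 40, compute RHS = 7·y³ − 7, and check whether it is a (positive or negative) perfect cube.
Check small values of y:
  y = 0: RHS = -7 is not a perfect cube.
  y = 1: RHS = 0 = (0)³ ⇒ x = 0 works.
  y = -1: RHS = -14 is not a perfect cube.
  y = 2: RHS = 49 is not a perfect cube.
  y = -2: RHS = -63 is not a perfect cube.
  y = 3: RHS = 182 is not a perfect cube.
  y = -3: RHS = -196 is not a perfect cube.
Continuing the search up to |y| = 40 finds no further solutions beyond those listed.
Collected solutions: (0, 1).

Solutions (with |y| ≤ 40): (0, 1).


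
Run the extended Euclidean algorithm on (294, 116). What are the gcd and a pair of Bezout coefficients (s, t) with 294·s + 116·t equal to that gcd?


Euclidean algorithm on (294, 116) — divide until remainder is 0:
  294 = 2 · 116 + 62
  116 = 1 · 62 + 54
  62 = 1 · 54 + 8
  54 = 6 · 8 + 6
  8 = 1 · 6 + 2
  6 = 3 · 2 + 0
gcd(294, 116) = 2.
Track Bezout coefficients alongside the remainders: start with r₀ = 294 = a·1 + b·0 (s = 1, t = 0) and r₁ = 116 = a·0 + b·1 (s = 0, t = 1); each new remainder r_{k+1} = r_{k-1} − q_k·r_k inherits s_{k+1} = s_{k-1} − q_k·s_k, t_{k+1} = t_{k-1} − q_k·t_k, so r_k = a·s_k + b·t_k at every step:
  q = 2: r = 62, s = 1 − 2·0 = 1, t = 0 − 2·1 = -2  (check: 294·1 + 116·(-2) = 62)
  q = 1: r = 54, s = 0 − 1·1 = -1, t = 1 − 1·(-2) = 3  (check: 294·(-1) + 116·3 = 54)
  q = 1: r = 8, s = 1 − 1·(-1) = 2, t = -2 − 1·3 = -5  (check: 294·2 + 116·(-5) = 8)
  q = 6: r = 6, s = -1 − 6·2 = -13, t = 3 − 6·(-5) = 33  (check: 294·(-13) + 116·33 = 6)
  q = 1: r = 2, s = 2 − 1·(-13) = 15, t = -5 − 1·33 = -38  (check: 294·15 + 116·(-38) = 2)
The row with r = 2 (the gcd) gives the Bezout coefficients s = 15, t = -38.
Result: 294 · (15) + 116 · (-38) = 2.

gcd(294, 116) = 2; s = 15, t = -38 (check: 294·15 + 116·(-38) = 2).


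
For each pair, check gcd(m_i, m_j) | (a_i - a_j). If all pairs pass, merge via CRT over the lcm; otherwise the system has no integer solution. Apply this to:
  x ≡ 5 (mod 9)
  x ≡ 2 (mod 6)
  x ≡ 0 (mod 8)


Moduli 9, 6, 8 are not pairwise coprime, so CRT works modulo lcm(m_i) when all pairwise compatibility conditions hold.
Pairwise compatibility: gcd(m_i, m_j) must divide a_i - a_j for every pair.
Merge one congruence at a time:
  Start: x ≡ 5 (mod 9).
  Combine with x ≡ 2 (mod 6): gcd(9, 6) = 3; 2 - 5 = -3, which IS divisible by 3, so compatible.
    Write x = 5 + 9·t and substitute into x ≡ 2 (mod 6): 9·t ≡ 2 − 5 = -3 (mod 6).
    Divide the congruence (and modulus) by g = 3: 3·t ≡ -1 (mod 2).
    Reduce coefficients mod 2: 1·t ≡ 1 (mod 2).
    So t ≡ 1 (mod 2).
    Then x = 5 + 9·1 = 14, valid modulo lcm(9, 6) = 18: x ≡ 14 (mod 18).
  Combine with x ≡ 0 (mod 8): gcd(18, 8) = 2; 0 - 14 = -14, which IS divisible by 2, so compatible.
    Write x = 14 + 18·t and substitute into x ≡ 0 (mod 8): 18·t ≡ 0 − 14 = -14 (mod 8).
    Divide the congruence (and modulus) by g = 2: 9·t ≡ -7 (mod 4).
    Reduce coefficients mod 4: 1·t ≡ 1 (mod 4).
    So t ≡ 1 (mod 4).
    Then x = 14 + 18·1 = 32, valid modulo lcm(18, 8) = 72: x ≡ 32 (mod 72).
Verify: 32 mod 9 = 5, 32 mod 6 = 2, 32 mod 8 = 0.

x ≡ 32 (mod 72).


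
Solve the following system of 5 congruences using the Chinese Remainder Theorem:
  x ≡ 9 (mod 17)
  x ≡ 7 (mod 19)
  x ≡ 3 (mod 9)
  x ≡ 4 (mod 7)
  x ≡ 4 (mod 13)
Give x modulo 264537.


Product of moduli M = 17 · 19 · 9 · 7 · 13 = 264537.
Merge one congruence at a time:
  Start: x ≡ 9 (mod 17).
  Combine with x ≡ 7 (mod 19); new modulus lcm = 323.
    Write x = 9 + 17·t and substitute into x ≡ 7 (mod 19): 17·t ≡ 7 − 9 = -2 (mod 19).
    Reduce coefficients mod 19: 17·t ≡ 17 (mod 19).
    The inverse of 17 mod 19 is 9 (since 17·9 = 153 = 8·19 + 1), so t ≡ 9·17 = 153 ≡ 1 (mod 19).
    Then x = 9 + 17·1 = 26, valid modulo lcm(17, 19) = 323: x ≡ 26 (mod 323).
  Combine with x ≡ 3 (mod 9); new modulus lcm = 2907.
    Write x = 26 + 323·t and substitute into x ≡ 3 (mod 9): 323·t ≡ 3 − 26 = -23 (mod 9).
    Reduce coefficients mod 9: 8·t ≡ 4 (mod 9).
    The inverse of 8 mod 9 is 8 (since 8·8 = 64 = 7·9 + 1), so t ≡ 8·4 = 32 ≡ 5 (mod 9).
    Then x = 26 + 323·5 = 1641, valid modulo lcm(323, 9) = 2907: x ≡ 1641 (mod 2907).
  Combine with x ≡ 4 (mod 7); new modulus lcm = 20349.
    Write x = 1641 + 2907·t and substitute into x ≡ 4 (mod 7): 2907·t ≡ 4 − 1641 = -1637 (mod 7).
    Reduce coefficients mod 7: 2·t ≡ 1 (mod 7).
    The inverse of 2 mod 7 is 4 (since 2·4 = 8 = 1·7 + 1), so t ≡ 4·1 = 4 ≡ 4 (mod 7).
    Then x = 1641 + 2907·4 = 13269, valid modulo lcm(2907, 7) = 20349: x ≡ 13269 (mod 20349).
  Combine with x ≡ 4 (mod 13); new modulus lcm = 264537.
    Write x = 13269 + 20349·t and substitute into x ≡ 4 (mod 13): 20349·t ≡ 4 − 13269 = -13265 (mod 13).
    Reduce coefficients mod 13: 4·t ≡ 8 (mod 13).
    The inverse of 4 mod 13 is 10 (since 4·10 = 40 = 3·13 + 1), so t ≡ 10·8 = 80 ≡ 2 (mod 13).
    Then x = 13269 + 20349·2 = 53967, valid modulo lcm(20349, 13) = 264537: x ≡ 53967 (mod 264537).
Verify against each original: 53967 mod 17 = 9, 53967 mod 19 = 7, 53967 mod 9 = 3, 53967 mod 7 = 4, 53967 mod 13 = 4.

x ≡ 53967 (mod 264537).


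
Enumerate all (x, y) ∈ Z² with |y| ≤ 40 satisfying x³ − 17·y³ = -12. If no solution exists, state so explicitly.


The equation is x³ - 17y³ = -12. For fixed y, x³ = 17·y³ − 12, so a solution requires the RHS to be a perfect cube.
Strategy: iterate y from -40 to 40, compute RHS = 17·y³ − 12, and check whether it is a (positive or negative) perfect cube.
Check small values of y:
  y = 0: RHS = -12 is not a perfect cube.
  y = 1: RHS = 5 is not a perfect cube.
  y = -1: RHS = -29 is not a perfect cube.
  y = 2: RHS = 124 is not a perfect cube.
  y = -2: RHS = -148 is not a perfect cube.
  y = 3: RHS = 447 is not a perfect cube.
  y = -3: RHS = -471 is not a perfect cube.
Continuing the search up to |y| = 40 finds no solutions either.
No (x, y) in the scanned range satisfies the equation.

No integer solutions with |y| ≤ 40.


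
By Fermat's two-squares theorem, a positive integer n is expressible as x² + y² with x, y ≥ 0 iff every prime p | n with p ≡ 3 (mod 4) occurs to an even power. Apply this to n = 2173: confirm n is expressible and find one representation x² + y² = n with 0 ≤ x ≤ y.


Step 1: Factor n = 2173 = 41 · 53.
Step 2: Check the mod-4 condition on each prime factor: 41 ≡ 1 (mod 4), exponent 1; 53 ≡ 1 (mod 4), exponent 1.
All primes ≡ 3 (mod 4) appear to even exponent (or don't appear), so by the two-squares theorem n IS expressible as a sum of two squares.
Step 3: Build a representation. Here n = 41 · 53 is a product of primes ≡ 1 (mod 4). Each prime p ≡ 1 (mod 4) is itself a sum of two squares; find a² by testing p − a² for a perfect square:
  41: 41 − 1² = 40, 41 − 2² = 37, 41 − 3² = 32, 41 − 4² = 25 = 5² ⇒ 41 = 4² + 5².
  53: 53 − 1² = 52, 53 − 2² = 49 = 7² ⇒ 53 = 2² + 7².
  Combine using the Brahmagupta–Fibonacci identity (a² + b²)(c² + d²) = (ac − bd)² + (ad + bc)² = (ac + bd)² + (ad − bc)²:
  41 · 53 = 2173: from (4² + 5²)(2² + 7²), take (4·2 − 5·7, 4·7 + 5·2) = (8 − 35, 28 + 10) = (-27, 38); dropping signs (only squares matter) gives (27, 38); check 27² + 38² = 729 + 1444 = 2173 ✓.
Step 4: Order so x ≤ y and verify: 27² + 38² = 729 + 1444 = 2173 = n. ✓

n = 2173 = 27² + 38² (one valid representation with x ≤ y).


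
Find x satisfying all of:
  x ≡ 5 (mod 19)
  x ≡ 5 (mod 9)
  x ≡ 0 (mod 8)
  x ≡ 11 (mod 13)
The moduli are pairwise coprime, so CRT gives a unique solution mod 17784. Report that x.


Product of moduli M = 19 · 9 · 8 · 13 = 17784.
Merge one congruence at a time:
  Start: x ≡ 5 (mod 19).
  Combine with x ≡ 5 (mod 9); new modulus lcm = 171.
    Write x = 5 + 19·t and substitute into x ≡ 5 (mod 9): 19·t ≡ 5 − 5 = 0 (mod 9).
    Reduce coefficients mod 9: 1·t ≡ 0 (mod 9).
    So t ≡ 0 (mod 9).
    Then x = 5 + 19·0 = 5, valid modulo lcm(19, 9) = 171: x ≡ 5 (mod 171).
  Combine with x ≡ 0 (mod 8); new modulus lcm = 1368.
    Write x = 5 + 171·t and substitute into x ≡ 0 (mod 8): 171·t ≡ 0 − 5 = -5 (mod 8).
    Reduce coefficients mod 8: 3·t ≡ 3 (mod 8).
    The inverse of 3 mod 8 is 3 (since 3·3 = 9 = 1·8 + 1), so t ≡ 3·3 = 9 ≡ 1 (mod 8).
    Then x = 5 + 171·1 = 176, valid modulo lcm(171, 8) = 1368: x ≡ 176 (mod 1368).
  Combine with x ≡ 11 (mod 13); new modulus lcm = 17784.
    Write x = 176 + 1368·t and substitute into x ≡ 11 (mod 13): 1368·t ≡ 11 − 176 = -165 (mod 13).
    Reduce coefficients mod 13: 3·t ≡ 4 (mod 13).
    The inverse of 3 mod 13 is 9 (since 3·9 = 27 = 2·13 + 1), so t ≡ 9·4 = 36 ≡ 10 (mod 13).
    Then x = 176 + 1368·10 = 13856, valid modulo lcm(1368, 13) = 17784: x ≡ 13856 (mod 17784).
Verify against each original: 13856 mod 19 = 5, 13856 mod 9 = 5, 13856 mod 8 = 0, 13856 mod 13 = 11.

x ≡ 13856 (mod 17784).


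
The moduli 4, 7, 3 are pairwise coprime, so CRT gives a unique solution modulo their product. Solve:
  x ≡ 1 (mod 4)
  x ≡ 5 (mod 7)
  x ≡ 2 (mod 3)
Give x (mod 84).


Moduli 4, 7, 3 are pairwise coprime; by CRT there is a unique solution modulo M = 4 · 7 · 3 = 84.
Solve pairwise, accumulating the modulus:
  Start with x ≡ 1 (mod 4).
  Combine with x ≡ 5 (mod 7): since gcd(4, 7) = 1, we get a unique residue mod 28.
    Write x = 1 + 4·t and substitute into x ≡ 5 (mod 7): 4·t ≡ 5 − 1 = 4 (mod 7).
    The inverse of 4 mod 7 is 2 (since 4·2 = 8 = 1·7 + 1), so t ≡ 2·4 = 8 ≡ 1 (mod 7).
    Then x = 1 + 4·1 = 5, valid modulo lcm(4, 7) = 28: x ≡ 5 (mod 28).
  Combine with x ≡ 2 (mod 3): since gcd(28, 3) = 1, we get a unique residue mod 84.
    Write x = 5 + 28·t and substitute into x ≡ 2 (mod 3): 28·t ≡ 2 − 5 = -3 (mod 3).
    Reduce coefficients mod 3: 1·t ≡ 0 (mod 3).
    So t ≡ 0 (mod 3).
    Then x = 5 + 28·0 = 5, valid modulo lcm(28, 3) = 84: x ≡ 5 (mod 84).
Verify: 5 mod 4 = 1 ✓, 5 mod 7 = 5 ✓, 5 mod 3 = 2 ✓.

x ≡ 5 (mod 84).


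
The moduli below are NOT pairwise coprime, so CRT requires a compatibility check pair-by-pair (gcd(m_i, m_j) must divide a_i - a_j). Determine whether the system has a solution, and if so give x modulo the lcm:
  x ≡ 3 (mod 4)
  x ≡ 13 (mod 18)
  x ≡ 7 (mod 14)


Moduli 4, 18, 14 are not pairwise coprime, so CRT works modulo lcm(m_i) when all pairwise compatibility conditions hold.
Pairwise compatibility: gcd(m_i, m_j) must divide a_i - a_j for every pair.
Merge one congruence at a time:
  Start: x ≡ 3 (mod 4).
  Combine with x ≡ 13 (mod 18): gcd(4, 18) = 2; 13 - 3 = 10, which IS divisible by 2, so compatible.
    Write x = 3 + 4·t and substitute into x ≡ 13 (mod 18): 4·t ≡ 13 − 3 = 10 (mod 18).
    Divide the congruence (and modulus) by g = 2: 2·t ≡ 5 (mod 9).
    The inverse of 2 mod 9 is 5 (since 2·5 = 10 = 1·9 + 1), so t ≡ 5·5 = 25 ≡ 7 (mod 9).
    Then x = 3 + 4·7 = 31, valid modulo lcm(4, 18) = 36: x ≡ 31 (mod 36).
  Combine with x ≡ 7 (mod 14): gcd(36, 14) = 2; 7 - 31 = -24, which IS divisible by 2, so compatible.
    Write x = 31 + 36·t and substitute into x ≡ 7 (mod 14): 36·t ≡ 7 − 31 = -24 (mod 14).
    Divide the congruence (and modulus) by g = 2: 18·t ≡ -12 (mod 7).
    Reduce coefficients mod 7: 4·t ≡ 2 (mod 7).
    The inverse of 4 mod 7 is 2 (since 4·2 = 8 = 1·7 + 1), so t ≡ 2·2 = 4 ≡ 4 (mod 7).
    Then x = 31 + 36·4 = 175, valid modulo lcm(36, 14) = 252: x ≡ 175 (mod 252).
Verify: 175 mod 4 = 3, 175 mod 18 = 13, 175 mod 14 = 7.

x ≡ 175 (mod 252).


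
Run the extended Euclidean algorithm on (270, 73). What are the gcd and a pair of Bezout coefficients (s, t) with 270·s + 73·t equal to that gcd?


Euclidean algorithm on (270, 73) — divide until remainder is 0:
  270 = 3 · 73 + 51
  73 = 1 · 51 + 22
  51 = 2 · 22 + 7
  22 = 3 · 7 + 1
  7 = 7 · 1 + 0
gcd(270, 73) = 1.
Track Bezout coefficients alongside the remainders: start with r₀ = 270 = a·1 + b·0 (s = 1, t = 0) and r₁ = 73 = a·0 + b·1 (s = 0, t = 1); each new remainder r_{k+1} = r_{k-1} − q_k·r_k inherits s_{k+1} = s_{k-1} − q_k·s_k, t_{k+1} = t_{k-1} − q_k·t_k, so r_k = a·s_k + b·t_k at every step:
  q = 3: r = 51, s = 1 − 3·0 = 1, t = 0 − 3·1 = -3  (check: 270·1 + 73·(-3) = 51)
  q = 1: r = 22, s = 0 − 1·1 = -1, t = 1 − 1·(-3) = 4  (check: 270·(-1) + 73·4 = 22)
  q = 2: r = 7, s = 1 − 2·(-1) = 3, t = -3 − 2·4 = -11  (check: 270·3 + 73·(-11) = 7)
  q = 3: r = 1, s = -1 − 3·3 = -10, t = 4 − 3·(-11) = 37  (check: 270·(-10) + 73·37 = 1)
The row with r = 1 (the gcd) gives the Bezout coefficients s = -10, t = 37.
Result: 270 · (-10) + 73 · (37) = 1.

gcd(270, 73) = 1; s = -10, t = 37 (check: 270·(-10) + 73·37 = 1).
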